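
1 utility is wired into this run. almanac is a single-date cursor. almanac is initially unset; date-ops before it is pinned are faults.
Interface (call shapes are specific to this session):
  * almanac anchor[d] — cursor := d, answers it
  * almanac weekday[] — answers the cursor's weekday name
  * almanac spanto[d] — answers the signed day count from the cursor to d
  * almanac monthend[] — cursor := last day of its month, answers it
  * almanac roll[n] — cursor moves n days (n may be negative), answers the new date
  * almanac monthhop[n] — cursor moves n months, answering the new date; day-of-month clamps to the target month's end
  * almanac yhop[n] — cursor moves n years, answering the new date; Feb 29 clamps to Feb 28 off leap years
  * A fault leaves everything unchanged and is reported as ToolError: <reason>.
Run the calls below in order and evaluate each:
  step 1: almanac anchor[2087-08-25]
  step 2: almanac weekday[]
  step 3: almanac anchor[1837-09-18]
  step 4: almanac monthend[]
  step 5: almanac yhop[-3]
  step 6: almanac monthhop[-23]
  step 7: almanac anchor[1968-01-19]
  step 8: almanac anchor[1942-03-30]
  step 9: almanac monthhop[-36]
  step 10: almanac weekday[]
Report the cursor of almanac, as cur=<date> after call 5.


Answer: cur=1834-09-30

Derivation:
Now I run almanac anchor(d: 2087-08-25): 2087-08-25.
Then almanac weekday, and get Monday.
Calling almanac anchor(d: 1837-09-18): 1837-09-18.
I call almanac monthend, yielding 1837-09-30.
I use almanac yhop(n: -3), and observe 1834-09-30.
I run almanac monthhop(n: -23), → 1832-10-30.
I try almanac anchor(d: 1968-01-19): 1968-01-19.
I run almanac anchor(d: 1942-03-30), yielding 1942-03-30.
I call almanac monthhop(n: -36), → 1939-03-30.
Invoking almanac weekday(): Thursday.


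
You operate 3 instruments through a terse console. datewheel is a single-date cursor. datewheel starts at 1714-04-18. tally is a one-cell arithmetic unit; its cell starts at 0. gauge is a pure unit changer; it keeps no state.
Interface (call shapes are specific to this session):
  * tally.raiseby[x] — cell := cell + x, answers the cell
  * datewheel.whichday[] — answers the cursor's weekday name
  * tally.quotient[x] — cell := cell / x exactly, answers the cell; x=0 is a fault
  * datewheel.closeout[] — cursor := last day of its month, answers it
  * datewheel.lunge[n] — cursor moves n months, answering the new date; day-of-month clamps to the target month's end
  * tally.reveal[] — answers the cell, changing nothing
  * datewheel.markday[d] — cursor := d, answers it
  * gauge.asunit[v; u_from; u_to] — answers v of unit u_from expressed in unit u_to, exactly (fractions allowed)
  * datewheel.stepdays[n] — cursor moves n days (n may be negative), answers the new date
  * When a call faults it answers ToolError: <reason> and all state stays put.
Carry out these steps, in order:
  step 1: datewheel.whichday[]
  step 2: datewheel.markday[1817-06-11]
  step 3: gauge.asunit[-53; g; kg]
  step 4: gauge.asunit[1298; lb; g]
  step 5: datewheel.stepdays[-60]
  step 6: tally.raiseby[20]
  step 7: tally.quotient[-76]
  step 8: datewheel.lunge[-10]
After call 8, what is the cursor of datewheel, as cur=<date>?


> datewheel.whichday
  Wednesday
> datewheel.markday d: 1817-06-11
  1817-06-11
> gauge.asunit v: -53 u_from: g u_to: kg
  -53/1000
> gauge.asunit v: 1298 u_from: lb u_to: g
  29438144813/50000
> datewheel.stepdays n: -60
  1817-04-12
> tally.raiseby x: 20
  20
> tally.quotient x: -76
  -5/19
> datewheel.lunge n: -10
  1816-06-12

Answer: cur=1816-06-12


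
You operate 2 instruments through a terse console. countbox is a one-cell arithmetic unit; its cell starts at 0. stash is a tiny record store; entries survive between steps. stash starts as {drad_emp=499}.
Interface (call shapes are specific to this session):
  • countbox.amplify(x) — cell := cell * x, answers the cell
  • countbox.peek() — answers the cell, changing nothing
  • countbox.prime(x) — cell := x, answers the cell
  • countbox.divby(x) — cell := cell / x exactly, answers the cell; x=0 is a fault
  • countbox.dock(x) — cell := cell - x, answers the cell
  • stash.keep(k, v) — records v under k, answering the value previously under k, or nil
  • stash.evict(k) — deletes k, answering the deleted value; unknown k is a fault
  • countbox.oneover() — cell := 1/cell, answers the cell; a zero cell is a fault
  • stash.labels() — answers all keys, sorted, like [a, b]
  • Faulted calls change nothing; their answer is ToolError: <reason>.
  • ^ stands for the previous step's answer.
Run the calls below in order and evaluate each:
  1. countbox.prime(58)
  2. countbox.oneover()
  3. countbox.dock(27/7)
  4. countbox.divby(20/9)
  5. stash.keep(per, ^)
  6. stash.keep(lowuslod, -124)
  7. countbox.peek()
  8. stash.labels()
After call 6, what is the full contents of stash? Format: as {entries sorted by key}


Answer: {drad_emp=499, lowuslod=-124, per=-14031/8120}

Derivation:
Then countbox.prime with x: 58, giving 58.
Using countbox.oneover(), and get 1/58.
Using countbox.dock with x: 27/7, and see -1559/406.
I call countbox.divby with x: 20/9, and observe -14031/8120.
Using stash.keep with k: per, v: ^, which returns nil.
Now I run stash.keep with k: lowuslod, v: -124, and get nil.
I invoke countbox.peek, and get -14031/8120.
I try stash.labels(), which returns [drad_emp, lowuslod, per].


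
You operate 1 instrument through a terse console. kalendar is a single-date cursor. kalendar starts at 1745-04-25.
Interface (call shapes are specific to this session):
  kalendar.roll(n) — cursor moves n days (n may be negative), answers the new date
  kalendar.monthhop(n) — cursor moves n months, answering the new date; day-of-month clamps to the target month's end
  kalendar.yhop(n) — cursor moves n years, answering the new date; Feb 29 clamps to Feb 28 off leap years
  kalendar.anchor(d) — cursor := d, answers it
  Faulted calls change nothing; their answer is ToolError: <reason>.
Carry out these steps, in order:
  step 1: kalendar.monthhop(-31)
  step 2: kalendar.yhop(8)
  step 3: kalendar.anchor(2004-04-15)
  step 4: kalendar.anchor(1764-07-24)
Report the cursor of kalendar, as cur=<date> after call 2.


Answer: cur=1750-09-25

Derivation:
! kalendar.monthhop(n: -31) : 1742-09-25
! kalendar.yhop(n: 8) : 1750-09-25
! kalendar.anchor(d: 2004-04-15) : 2004-04-15
! kalendar.anchor(d: 1764-07-24) : 1764-07-24


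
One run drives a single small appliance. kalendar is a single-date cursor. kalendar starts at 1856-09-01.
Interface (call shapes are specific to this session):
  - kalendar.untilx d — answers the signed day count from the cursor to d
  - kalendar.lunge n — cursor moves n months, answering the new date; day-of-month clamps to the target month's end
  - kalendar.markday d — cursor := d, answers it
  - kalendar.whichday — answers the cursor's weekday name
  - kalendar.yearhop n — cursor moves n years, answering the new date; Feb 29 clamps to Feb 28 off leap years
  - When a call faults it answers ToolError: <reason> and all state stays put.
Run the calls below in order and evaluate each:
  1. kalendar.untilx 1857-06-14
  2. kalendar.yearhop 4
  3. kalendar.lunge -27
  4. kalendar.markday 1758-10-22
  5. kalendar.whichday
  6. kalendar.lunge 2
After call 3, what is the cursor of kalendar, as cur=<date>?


% 1. kalendar.untilx(d=1857-06-14) => 286
% 2. kalendar.yearhop(n=4) => 1860-09-01
% 3. kalendar.lunge(n=-27) => 1858-06-01
% 4. kalendar.markday(d=1758-10-22) => 1758-10-22
% 5. kalendar.whichday() => Sunday
% 6. kalendar.lunge(n=2) => 1758-12-22

Answer: cur=1858-06-01


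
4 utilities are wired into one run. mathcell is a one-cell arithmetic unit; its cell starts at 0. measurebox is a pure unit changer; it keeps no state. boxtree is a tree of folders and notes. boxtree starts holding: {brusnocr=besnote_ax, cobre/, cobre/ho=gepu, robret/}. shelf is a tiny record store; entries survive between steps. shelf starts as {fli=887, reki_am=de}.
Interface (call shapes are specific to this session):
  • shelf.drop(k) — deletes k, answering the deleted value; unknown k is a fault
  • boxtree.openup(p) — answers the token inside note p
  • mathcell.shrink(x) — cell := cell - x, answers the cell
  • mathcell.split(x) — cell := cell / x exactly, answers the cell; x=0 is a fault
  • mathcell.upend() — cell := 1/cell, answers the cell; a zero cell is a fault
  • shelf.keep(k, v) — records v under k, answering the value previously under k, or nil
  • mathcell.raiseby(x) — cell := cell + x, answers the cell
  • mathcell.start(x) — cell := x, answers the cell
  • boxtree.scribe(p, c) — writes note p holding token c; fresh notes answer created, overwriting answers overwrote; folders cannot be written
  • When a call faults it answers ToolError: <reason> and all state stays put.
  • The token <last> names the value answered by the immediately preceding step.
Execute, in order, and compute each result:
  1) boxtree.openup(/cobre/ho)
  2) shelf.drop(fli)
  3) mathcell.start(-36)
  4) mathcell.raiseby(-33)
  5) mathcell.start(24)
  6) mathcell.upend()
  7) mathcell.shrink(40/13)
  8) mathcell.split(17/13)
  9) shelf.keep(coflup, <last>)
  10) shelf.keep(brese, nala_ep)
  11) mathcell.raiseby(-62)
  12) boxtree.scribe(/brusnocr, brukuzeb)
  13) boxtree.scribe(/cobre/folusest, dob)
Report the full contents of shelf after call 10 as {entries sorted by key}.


! boxtree.openup(p=/cobre/ho) ~> gepu
! shelf.drop(k=fli) ~> 887
! mathcell.start(x=-36) ~> -36
! mathcell.raiseby(x=-33) ~> -69
! mathcell.start(x=24) ~> 24
! mathcell.upend() ~> 1/24
! mathcell.shrink(x=40/13) ~> -947/312
! mathcell.split(x=17/13) ~> -947/408
! shelf.keep(k=coflup, v=<last>) ~> nil
! shelf.keep(k=brese, v=nala_ep) ~> nil
! mathcell.raiseby(x=-62) ~> -26243/408
! boxtree.scribe(p=/brusnocr, c=brukuzeb) ~> overwrote
! boxtree.scribe(p=/cobre/folusest, c=dob) ~> created

Answer: {brese=nala_ep, coflup=-947/408, reki_am=de}


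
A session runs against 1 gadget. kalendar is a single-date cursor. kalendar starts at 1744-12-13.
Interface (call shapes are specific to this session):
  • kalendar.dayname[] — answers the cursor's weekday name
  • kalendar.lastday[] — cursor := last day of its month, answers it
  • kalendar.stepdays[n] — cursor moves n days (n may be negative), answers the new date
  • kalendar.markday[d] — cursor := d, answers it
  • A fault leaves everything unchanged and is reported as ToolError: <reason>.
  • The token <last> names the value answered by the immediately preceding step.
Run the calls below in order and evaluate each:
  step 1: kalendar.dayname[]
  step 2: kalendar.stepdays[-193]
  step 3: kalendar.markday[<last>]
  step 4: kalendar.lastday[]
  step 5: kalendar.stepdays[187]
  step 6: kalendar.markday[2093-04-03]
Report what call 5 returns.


Now I run kalendar.dayname(), which returns Sunday.
I invoke kalendar.stepdays passing -193, and see 1744-06-03.
Then kalendar.markday passing <last>, giving 1744-06-03.
I call kalendar.lastday, and see 1744-06-30.
Now I run kalendar.stepdays passing 187, giving 1745-01-03.
Now I run kalendar.markday passing 2093-04-03, and see 2093-04-03.

Answer: 1745-01-03


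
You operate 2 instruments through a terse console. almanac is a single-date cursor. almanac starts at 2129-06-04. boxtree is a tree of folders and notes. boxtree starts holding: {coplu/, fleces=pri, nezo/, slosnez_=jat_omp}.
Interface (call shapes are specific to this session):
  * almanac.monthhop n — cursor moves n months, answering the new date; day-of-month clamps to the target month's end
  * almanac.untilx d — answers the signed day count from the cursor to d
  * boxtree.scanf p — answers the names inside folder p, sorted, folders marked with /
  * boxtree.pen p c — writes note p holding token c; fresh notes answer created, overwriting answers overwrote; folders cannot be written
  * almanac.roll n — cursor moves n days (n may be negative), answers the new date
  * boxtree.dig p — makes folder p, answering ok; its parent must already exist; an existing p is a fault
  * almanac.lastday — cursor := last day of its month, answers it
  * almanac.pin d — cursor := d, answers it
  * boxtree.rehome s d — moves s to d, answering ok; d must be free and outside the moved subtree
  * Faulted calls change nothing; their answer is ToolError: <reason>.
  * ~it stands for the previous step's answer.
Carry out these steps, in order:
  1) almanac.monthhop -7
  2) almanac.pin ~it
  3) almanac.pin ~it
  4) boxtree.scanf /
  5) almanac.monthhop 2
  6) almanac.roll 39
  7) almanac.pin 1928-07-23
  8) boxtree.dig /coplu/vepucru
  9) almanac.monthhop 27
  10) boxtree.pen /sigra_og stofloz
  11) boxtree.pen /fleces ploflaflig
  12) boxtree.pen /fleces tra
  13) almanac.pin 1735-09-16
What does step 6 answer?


Act: almanac.monthhop[n='-7']
Obs: 2128-11-04
Act: almanac.pin[d='~it']
Obs: 2128-11-04
Act: almanac.pin[d='~it']
Obs: 2128-11-04
Act: boxtree.scanf[p='/']
Obs: [coplu/, fleces, nezo/, slosnez_]
Act: almanac.monthhop[n='2']
Obs: 2129-01-04
Act: almanac.roll[n='39']
Obs: 2129-02-12
Act: almanac.pin[d='1928-07-23']
Obs: 1928-07-23
Act: boxtree.dig[p='/coplu/vepucru']
Obs: ok
Act: almanac.monthhop[n='27']
Obs: 1930-10-23
Act: boxtree.pen[p='/sigra_og'; c='stofloz']
Obs: created
Act: boxtree.pen[p='/fleces'; c='ploflaflig']
Obs: overwrote
Act: boxtree.pen[p='/fleces'; c='tra']
Obs: overwrote
Act: almanac.pin[d='1735-09-16']
Obs: 1735-09-16

Answer: 2129-02-12


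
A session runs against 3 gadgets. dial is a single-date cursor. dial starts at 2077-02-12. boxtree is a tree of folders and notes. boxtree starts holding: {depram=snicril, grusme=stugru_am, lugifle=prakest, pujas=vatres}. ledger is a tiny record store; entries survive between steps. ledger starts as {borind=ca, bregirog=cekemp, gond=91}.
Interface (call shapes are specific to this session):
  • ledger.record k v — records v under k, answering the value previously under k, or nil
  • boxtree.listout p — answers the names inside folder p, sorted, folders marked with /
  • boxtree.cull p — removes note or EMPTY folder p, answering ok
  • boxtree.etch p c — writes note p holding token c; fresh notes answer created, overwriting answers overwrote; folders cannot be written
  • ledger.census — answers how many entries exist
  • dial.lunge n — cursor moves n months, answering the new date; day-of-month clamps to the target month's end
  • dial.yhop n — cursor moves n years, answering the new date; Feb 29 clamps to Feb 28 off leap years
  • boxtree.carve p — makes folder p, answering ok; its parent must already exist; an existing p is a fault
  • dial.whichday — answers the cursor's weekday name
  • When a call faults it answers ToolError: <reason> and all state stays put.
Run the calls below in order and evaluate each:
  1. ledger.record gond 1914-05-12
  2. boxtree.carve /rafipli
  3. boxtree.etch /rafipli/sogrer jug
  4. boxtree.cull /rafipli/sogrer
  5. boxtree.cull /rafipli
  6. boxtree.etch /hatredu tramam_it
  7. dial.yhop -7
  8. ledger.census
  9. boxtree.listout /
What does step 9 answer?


;; record(k='gond', v='1914-05-12') ~> 91
;; carve(p='/rafipli') ~> ok
;; etch(p='/rafipli/sogrer', c='jug') ~> created
;; cull(p='/rafipli/sogrer') ~> ok
;; cull(p='/rafipli') ~> ok
;; etch(p='/hatredu', c='tramam_it') ~> created
;; yhop(n='-7') ~> 2070-02-12
;; census() ~> 3
;; listout(p='/') ~> [depram, grusme, hatredu, lugifle, pujas]

Answer: [depram, grusme, hatredu, lugifle, pujas]


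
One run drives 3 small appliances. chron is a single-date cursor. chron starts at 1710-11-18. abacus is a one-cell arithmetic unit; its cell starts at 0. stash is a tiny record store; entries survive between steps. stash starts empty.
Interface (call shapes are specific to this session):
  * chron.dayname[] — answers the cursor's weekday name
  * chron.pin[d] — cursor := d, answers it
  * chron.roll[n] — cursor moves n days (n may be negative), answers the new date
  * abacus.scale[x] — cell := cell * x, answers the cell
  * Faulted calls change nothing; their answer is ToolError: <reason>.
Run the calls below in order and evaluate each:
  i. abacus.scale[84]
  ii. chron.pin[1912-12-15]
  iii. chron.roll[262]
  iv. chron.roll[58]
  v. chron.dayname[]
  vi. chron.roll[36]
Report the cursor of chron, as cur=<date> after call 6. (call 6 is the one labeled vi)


Answer: cur=1913-12-06

Derivation:
·→ abacus.scale(x='84')
·← 0
·→ chron.pin(d='1912-12-15')
·← 1912-12-15
·→ chron.roll(n='262')
·← 1913-09-03
·→ chron.roll(n='58')
·← 1913-10-31
·→ chron.dayname()
·← Friday
·→ chron.roll(n='36')
·← 1913-12-06


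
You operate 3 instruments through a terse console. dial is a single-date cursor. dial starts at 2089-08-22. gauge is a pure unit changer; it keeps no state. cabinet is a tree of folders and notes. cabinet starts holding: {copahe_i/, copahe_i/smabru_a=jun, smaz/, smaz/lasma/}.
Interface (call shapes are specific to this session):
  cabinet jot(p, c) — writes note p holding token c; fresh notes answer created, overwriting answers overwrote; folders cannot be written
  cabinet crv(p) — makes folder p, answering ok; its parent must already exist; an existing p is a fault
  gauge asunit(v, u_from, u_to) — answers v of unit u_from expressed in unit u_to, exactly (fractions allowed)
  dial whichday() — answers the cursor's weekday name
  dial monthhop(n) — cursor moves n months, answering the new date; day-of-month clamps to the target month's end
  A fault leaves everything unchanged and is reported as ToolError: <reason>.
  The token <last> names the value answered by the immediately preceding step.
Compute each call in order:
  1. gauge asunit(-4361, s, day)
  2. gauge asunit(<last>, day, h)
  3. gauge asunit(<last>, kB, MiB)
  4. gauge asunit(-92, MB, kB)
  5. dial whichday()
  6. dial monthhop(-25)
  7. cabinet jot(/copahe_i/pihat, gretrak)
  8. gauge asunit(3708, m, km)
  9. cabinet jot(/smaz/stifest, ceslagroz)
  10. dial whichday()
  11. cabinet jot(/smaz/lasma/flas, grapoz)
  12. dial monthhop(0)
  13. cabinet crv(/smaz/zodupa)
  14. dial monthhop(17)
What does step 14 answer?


>> gauge asunit(v='-4361', u_from='s', u_to='day')
<< -4361/86400
>> gauge asunit(v='<last>', u_from='day', u_to='h')
<< -4361/3600
>> gauge asunit(v='<last>', u_from='kB', u_to='MiB')
<< -21805/18874368
>> gauge asunit(v='-92', u_from='MB', u_to='kB')
<< -92000
>> dial whichday()
<< Monday
>> dial monthhop(n='-25')
<< 2087-07-22
>> cabinet jot(p='/copahe_i/pihat', c='gretrak')
<< created
>> gauge asunit(v='3708', u_from='m', u_to='km')
<< 927/250
>> cabinet jot(p='/smaz/stifest', c='ceslagroz')
<< created
>> dial whichday()
<< Tuesday
>> cabinet jot(p='/smaz/lasma/flas', c='grapoz')
<< created
>> dial monthhop(n='0')
<< 2087-07-22
>> cabinet crv(p='/smaz/zodupa')
<< ok
>> dial monthhop(n='17')
<< 2088-12-22

Answer: 2088-12-22


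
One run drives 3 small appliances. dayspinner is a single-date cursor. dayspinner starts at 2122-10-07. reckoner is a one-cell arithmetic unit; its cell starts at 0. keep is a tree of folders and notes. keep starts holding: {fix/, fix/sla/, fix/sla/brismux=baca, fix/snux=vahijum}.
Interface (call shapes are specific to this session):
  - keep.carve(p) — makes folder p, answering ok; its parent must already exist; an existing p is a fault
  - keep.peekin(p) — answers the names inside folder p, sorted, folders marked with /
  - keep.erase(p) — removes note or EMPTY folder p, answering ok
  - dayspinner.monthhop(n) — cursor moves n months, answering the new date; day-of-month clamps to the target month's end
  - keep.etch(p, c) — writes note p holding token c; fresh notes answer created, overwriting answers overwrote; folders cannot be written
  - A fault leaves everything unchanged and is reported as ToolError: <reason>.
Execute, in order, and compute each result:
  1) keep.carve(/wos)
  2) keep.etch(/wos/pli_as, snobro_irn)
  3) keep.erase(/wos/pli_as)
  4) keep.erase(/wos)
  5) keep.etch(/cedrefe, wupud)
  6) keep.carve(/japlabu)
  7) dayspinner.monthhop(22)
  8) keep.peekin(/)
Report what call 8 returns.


# 1. keep.carve(p='/wos') -> ok
# 2. keep.etch(p='/wos/pli_as', c='snobro_irn') -> created
# 3. keep.erase(p='/wos/pli_as') -> ok
# 4. keep.erase(p='/wos') -> ok
# 5. keep.etch(p='/cedrefe', c='wupud') -> created
# 6. keep.carve(p='/japlabu') -> ok
# 7. dayspinner.monthhop(n='22') -> 2124-08-07
# 8. keep.peekin(p='/') -> [cedrefe, fix/, japlabu/]

Answer: [cedrefe, fix/, japlabu/]


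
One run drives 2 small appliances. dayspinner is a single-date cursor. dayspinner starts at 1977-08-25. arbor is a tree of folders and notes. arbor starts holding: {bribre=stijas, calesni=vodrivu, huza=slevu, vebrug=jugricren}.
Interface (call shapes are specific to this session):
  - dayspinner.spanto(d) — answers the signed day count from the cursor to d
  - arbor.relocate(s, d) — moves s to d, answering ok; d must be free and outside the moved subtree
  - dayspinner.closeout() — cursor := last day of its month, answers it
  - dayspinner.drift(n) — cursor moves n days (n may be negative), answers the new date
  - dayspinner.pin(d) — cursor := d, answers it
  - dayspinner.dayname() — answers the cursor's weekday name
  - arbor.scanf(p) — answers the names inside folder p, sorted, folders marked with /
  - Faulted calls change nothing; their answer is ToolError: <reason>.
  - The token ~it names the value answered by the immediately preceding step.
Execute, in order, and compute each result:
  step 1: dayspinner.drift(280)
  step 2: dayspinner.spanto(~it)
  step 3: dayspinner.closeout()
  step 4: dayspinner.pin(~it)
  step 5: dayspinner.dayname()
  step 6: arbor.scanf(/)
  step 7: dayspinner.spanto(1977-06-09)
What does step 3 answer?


I try dayspinner.drift passing n='280', and see 1978-06-01.
Calling dayspinner.spanto passing d='~it', — result: 0.
Next I call dayspinner.closeout(), and get 1978-06-30.
I use dayspinner.pin passing d='~it': 1978-06-30.
Then dayspinner.dayname, → Friday.
Calling arbor.scanf passing p='/', giving [bribre, calesni, huza, vebrug].
I invoke dayspinner.spanto passing d='1977-06-09', and see -386.

Answer: 1978-06-30


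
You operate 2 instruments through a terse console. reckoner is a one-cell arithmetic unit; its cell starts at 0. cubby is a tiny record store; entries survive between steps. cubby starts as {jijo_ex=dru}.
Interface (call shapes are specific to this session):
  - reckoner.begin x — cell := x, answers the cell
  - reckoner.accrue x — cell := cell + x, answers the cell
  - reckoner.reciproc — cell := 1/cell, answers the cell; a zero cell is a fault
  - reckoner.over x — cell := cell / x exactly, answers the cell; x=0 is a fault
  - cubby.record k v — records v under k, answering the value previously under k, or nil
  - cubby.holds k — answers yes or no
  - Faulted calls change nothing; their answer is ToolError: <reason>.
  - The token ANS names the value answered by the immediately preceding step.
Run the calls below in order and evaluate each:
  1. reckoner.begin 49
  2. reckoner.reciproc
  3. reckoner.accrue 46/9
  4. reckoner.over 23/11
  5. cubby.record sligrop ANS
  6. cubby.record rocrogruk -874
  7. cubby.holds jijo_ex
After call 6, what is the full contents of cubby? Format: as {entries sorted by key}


Act: reckoner.begin[49]
Obs: 49
Act: reckoner.reciproc[]
Obs: 1/49
Act: reckoner.accrue[46/9]
Obs: 2263/441
Act: reckoner.over[23/11]
Obs: 24893/10143
Act: cubby.record[sligrop; ANS]
Obs: nil
Act: cubby.record[rocrogruk; -874]
Obs: nil
Act: cubby.holds[jijo_ex]
Obs: yes

Answer: {jijo_ex=dru, rocrogruk=-874, sligrop=24893/10143}


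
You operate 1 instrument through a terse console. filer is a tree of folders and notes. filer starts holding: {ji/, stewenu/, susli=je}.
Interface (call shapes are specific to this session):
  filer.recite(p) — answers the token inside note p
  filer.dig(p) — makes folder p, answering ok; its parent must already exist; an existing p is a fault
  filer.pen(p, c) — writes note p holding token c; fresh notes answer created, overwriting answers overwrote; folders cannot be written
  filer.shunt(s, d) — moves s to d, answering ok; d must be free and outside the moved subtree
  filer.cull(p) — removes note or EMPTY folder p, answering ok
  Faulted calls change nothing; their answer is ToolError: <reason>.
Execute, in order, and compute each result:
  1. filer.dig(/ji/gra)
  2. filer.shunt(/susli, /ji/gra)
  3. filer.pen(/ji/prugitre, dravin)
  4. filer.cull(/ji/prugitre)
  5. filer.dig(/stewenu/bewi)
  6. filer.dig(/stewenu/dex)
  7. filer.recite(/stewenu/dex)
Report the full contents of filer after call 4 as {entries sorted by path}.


// dig(p='/ji/gra') -> ok
// shunt(s='/susli', d='/ji/gra') -> ToolError: exists
// pen(p='/ji/prugitre', c='dravin') -> created
// cull(p='/ji/prugitre') -> ok
// dig(p='/stewenu/bewi') -> ok
// dig(p='/stewenu/dex') -> ok
// recite(p='/stewenu/dex') -> ToolError: is a directory

Answer: {ji/, ji/gra/, stewenu/, susli=je}


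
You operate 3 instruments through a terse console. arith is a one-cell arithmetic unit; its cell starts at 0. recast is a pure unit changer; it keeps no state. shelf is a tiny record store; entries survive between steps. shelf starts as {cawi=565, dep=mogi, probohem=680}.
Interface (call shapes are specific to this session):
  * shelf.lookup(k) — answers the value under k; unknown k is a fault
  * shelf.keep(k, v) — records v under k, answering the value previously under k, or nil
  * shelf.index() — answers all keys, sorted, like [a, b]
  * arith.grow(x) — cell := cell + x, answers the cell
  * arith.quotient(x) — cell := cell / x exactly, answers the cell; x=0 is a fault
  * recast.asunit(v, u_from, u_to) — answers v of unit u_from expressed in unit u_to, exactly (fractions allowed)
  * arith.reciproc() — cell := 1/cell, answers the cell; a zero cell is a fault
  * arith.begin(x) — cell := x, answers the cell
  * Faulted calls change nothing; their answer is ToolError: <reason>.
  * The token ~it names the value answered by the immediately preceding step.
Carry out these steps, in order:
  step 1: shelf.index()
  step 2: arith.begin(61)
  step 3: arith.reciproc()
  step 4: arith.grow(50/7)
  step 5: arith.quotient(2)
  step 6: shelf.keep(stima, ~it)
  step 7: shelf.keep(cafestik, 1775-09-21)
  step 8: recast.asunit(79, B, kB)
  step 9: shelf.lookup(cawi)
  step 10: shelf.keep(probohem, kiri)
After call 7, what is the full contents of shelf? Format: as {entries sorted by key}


Answer: {cafestik=1775-09-21, cawi=565, dep=mogi, probohem=680, stima=3057/854}

Derivation:
// 1. shelf.index() -> [cawi, dep, probohem]
// 2. arith.begin(x=61) -> 61
// 3. arith.reciproc() -> 1/61
// 4. arith.grow(x=50/7) -> 3057/427
// 5. arith.quotient(x=2) -> 3057/854
// 6. shelf.keep(k=stima, v=~it) -> nil
// 7. shelf.keep(k=cafestik, v=1775-09-21) -> nil
// 8. recast.asunit(v=79, u_from=B, u_to=kB) -> 79/1000
// 9. shelf.lookup(k=cawi) -> 565
// 10. shelf.keep(k=probohem, v=kiri) -> 680


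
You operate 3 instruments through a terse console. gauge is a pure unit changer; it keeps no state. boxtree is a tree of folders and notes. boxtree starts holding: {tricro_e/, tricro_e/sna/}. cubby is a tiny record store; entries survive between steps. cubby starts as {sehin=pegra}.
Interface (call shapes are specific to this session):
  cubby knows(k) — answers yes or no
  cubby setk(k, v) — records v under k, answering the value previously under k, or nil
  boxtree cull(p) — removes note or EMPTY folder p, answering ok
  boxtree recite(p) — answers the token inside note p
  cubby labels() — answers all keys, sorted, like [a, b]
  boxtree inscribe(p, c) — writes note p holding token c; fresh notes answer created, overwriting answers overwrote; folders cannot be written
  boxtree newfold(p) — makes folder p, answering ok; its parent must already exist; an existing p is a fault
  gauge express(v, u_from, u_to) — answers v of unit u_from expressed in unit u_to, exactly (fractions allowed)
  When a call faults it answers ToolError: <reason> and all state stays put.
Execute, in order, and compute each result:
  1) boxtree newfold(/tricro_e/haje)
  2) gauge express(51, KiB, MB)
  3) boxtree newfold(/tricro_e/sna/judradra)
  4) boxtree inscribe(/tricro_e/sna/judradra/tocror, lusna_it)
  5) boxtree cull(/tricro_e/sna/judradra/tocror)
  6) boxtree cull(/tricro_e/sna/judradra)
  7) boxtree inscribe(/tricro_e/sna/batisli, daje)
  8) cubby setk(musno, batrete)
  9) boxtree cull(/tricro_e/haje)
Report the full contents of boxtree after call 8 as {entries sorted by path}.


Answer: {tricro_e/, tricro_e/haje/, tricro_e/sna/, tricro_e/sna/batisli=daje}

Derivation:
→ boxtree newfold(p=/tricro_e/haje)
← ok
→ gauge express(v=51, u_from=KiB, u_to=MB)
← 816/15625
→ boxtree newfold(p=/tricro_e/sna/judradra)
← ok
→ boxtree inscribe(p=/tricro_e/sna/judradra/tocror, c=lusna_it)
← created
→ boxtree cull(p=/tricro_e/sna/judradra/tocror)
← ok
→ boxtree cull(p=/tricro_e/sna/judradra)
← ok
→ boxtree inscribe(p=/tricro_e/sna/batisli, c=daje)
← created
→ cubby setk(k=musno, v=batrete)
← nil
→ boxtree cull(p=/tricro_e/haje)
← ok


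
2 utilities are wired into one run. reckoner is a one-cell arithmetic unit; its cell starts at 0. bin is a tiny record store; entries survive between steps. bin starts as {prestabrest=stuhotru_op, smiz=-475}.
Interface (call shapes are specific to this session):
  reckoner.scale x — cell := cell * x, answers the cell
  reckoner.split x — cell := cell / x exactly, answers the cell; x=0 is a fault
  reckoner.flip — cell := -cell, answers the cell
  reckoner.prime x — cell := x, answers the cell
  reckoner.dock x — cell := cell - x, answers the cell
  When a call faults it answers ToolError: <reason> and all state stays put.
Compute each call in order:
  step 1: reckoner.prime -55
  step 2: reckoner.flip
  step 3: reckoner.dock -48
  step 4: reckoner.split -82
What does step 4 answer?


> reckoner.prime -55
  -55
> reckoner.flip
  55
> reckoner.dock -48
  103
> reckoner.split -82
  -103/82

Answer: -103/82


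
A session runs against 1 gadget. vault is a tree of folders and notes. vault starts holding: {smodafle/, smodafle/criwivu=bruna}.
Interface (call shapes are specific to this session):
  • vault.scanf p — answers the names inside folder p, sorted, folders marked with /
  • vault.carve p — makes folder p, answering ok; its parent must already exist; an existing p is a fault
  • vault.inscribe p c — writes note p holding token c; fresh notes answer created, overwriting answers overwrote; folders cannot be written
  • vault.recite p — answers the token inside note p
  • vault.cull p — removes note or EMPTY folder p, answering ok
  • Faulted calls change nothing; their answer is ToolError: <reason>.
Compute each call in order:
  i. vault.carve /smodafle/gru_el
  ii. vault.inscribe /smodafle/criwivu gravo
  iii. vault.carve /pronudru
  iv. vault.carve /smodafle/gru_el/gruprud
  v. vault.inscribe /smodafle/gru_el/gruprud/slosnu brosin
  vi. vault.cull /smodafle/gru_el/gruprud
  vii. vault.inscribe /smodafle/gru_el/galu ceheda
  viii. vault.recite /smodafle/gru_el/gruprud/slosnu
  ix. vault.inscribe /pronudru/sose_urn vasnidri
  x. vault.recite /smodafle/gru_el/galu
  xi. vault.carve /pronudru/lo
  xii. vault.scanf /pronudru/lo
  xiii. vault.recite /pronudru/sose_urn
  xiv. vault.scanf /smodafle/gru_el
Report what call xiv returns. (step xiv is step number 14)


Answer: [galu, gruprud/]

Derivation:
# 1. vault.carve(p: /smodafle/gru_el) => ok
# 2. vault.inscribe(p: /smodafle/criwivu, c: gravo) => overwrote
# 3. vault.carve(p: /pronudru) => ok
# 4. vault.carve(p: /smodafle/gru_el/gruprud) => ok
# 5. vault.inscribe(p: /smodafle/gru_el/gruprud/slosnu, c: brosin) => created
# 6. vault.cull(p: /smodafle/gru_el/gruprud) => ToolError: not empty
# 7. vault.inscribe(p: /smodafle/gru_el/galu, c: ceheda) => created
# 8. vault.recite(p: /smodafle/gru_el/gruprud/slosnu) => brosin
# 9. vault.inscribe(p: /pronudru/sose_urn, c: vasnidri) => created
# 10. vault.recite(p: /smodafle/gru_el/galu) => ceheda
# 11. vault.carve(p: /pronudru/lo) => ok
# 12. vault.scanf(p: /pronudru/lo) => []
# 13. vault.recite(p: /pronudru/sose_urn) => vasnidri
# 14. vault.scanf(p: /smodafle/gru_el) => [galu, gruprud/]


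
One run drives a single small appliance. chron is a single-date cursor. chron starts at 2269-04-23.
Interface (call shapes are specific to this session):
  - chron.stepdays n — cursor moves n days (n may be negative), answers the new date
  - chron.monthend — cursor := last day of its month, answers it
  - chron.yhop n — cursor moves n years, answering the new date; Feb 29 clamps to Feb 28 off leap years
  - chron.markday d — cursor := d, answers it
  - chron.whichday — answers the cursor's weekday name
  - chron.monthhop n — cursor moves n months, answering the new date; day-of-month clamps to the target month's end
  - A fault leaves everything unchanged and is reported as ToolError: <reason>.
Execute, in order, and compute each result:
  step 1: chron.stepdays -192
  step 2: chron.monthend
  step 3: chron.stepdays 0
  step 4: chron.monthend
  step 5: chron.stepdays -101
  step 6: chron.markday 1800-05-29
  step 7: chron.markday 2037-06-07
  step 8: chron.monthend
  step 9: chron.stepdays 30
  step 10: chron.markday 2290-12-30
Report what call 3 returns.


I use stepdays(-192), and get 2268-10-13.
I try monthend(), and see 2268-10-31.
Now I run stepdays(0), and see 2268-10-31.
Next I call monthend(), yielding 2268-10-31.
Calling stepdays(-101), and see 2268-07-22.
I use markday(1800-05-29), which returns 1800-05-29.
Next I call markday(2037-06-07), → 2037-06-07.
Next I call monthend, which returns 2037-06-30.
Next I call stepdays(30), and observe 2037-07-30.
Next I call markday(2290-12-30), yielding 2290-12-30.

Answer: 2268-10-31


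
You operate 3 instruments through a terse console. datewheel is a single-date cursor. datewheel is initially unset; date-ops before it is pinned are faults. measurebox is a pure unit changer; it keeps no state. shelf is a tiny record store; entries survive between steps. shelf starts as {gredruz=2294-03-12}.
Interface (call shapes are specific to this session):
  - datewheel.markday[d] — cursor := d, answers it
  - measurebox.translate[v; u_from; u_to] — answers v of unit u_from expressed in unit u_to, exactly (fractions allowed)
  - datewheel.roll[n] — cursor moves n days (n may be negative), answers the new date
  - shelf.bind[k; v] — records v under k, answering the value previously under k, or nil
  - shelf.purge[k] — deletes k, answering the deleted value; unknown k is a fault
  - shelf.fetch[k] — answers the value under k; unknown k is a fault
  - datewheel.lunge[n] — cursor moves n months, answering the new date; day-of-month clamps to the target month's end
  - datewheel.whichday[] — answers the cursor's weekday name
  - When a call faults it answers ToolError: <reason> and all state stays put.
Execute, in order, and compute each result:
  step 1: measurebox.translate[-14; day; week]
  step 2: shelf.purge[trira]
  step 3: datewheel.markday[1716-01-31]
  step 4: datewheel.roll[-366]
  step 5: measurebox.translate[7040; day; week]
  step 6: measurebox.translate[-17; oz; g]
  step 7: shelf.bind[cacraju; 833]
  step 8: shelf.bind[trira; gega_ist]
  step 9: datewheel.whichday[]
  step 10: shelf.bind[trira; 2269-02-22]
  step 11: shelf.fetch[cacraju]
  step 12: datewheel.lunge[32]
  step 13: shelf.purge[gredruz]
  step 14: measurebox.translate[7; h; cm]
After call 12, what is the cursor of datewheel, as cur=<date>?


Now I run measurebox.translate with v='-14', u_from='day', u_to='week', and observe -2.
I call shelf.purge with k='trira', and observe ToolError: no such key trira.
Now I run datewheel.markday with d='1716-01-31', yielding 1716-01-31.
Calling datewheel.roll with n='-366', giving 1715-01-30.
I use measurebox.translate with v='7040', u_from='day', u_to='week': 7040/7.
Using measurebox.translate with v='-17', u_from='oz', u_to='g', giving -771107029/1600000.
I try shelf.bind with k='cacraju', v='833', giving nil.
Calling shelf.bind with k='trira', v='gega_ist', and see nil.
Calling datewheel.whichday, which returns Wednesday.
Next I call shelf.bind with k='trira', v='2269-02-22', yielding gega_ist.
Then shelf.fetch with k='cacraju', and observe 833.
Then datewheel.lunge with n='32': 1717-09-30.
Using shelf.purge with k='gredruz', which returns 2294-03-12.
I try measurebox.translate with v='7', u_from='h', u_to='cm': ToolError: incompatible units.

Answer: cur=1717-09-30


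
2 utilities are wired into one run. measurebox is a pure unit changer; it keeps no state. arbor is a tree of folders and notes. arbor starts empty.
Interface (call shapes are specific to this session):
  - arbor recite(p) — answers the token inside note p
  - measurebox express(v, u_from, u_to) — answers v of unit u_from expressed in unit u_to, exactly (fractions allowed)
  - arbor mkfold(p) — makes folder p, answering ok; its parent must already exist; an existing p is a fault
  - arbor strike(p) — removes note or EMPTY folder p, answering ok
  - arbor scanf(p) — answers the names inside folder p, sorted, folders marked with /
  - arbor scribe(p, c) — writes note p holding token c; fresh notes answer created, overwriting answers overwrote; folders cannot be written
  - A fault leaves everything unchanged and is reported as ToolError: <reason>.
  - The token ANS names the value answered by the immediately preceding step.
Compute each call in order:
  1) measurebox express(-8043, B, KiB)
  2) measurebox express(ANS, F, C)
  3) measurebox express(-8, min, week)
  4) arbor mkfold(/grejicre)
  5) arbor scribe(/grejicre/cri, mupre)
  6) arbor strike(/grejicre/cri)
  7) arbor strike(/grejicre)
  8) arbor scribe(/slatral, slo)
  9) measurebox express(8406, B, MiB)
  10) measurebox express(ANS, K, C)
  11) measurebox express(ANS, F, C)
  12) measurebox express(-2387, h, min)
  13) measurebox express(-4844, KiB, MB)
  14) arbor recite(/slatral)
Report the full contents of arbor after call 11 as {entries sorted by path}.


Answer: {slatral=slo}

Derivation:
% measurebox express(-8043, B, KiB) : -8043/1024
% measurebox express(ANS, F, C) : -204055/9216
% measurebox express(-8, min, week) : -1/1260
% arbor mkfold(/grejicre) : ok
% arbor scribe(/grejicre/cri, mupre) : created
% arbor strike(/grejicre/cri) : ok
% arbor strike(/grejicre) : ok
% arbor scribe(/slatral, slo) : created
% measurebox express(8406, B, MiB) : 4203/524288
% measurebox express(ANS, K, C) : -716025321/2621440
% measurebox express(ANS, F, C) : -799911401/4718592
% measurebox express(-2387, h, min) : -143220
% measurebox express(-4844, KiB, MB) : -77504/15625
% arbor recite(/slatral) : slo


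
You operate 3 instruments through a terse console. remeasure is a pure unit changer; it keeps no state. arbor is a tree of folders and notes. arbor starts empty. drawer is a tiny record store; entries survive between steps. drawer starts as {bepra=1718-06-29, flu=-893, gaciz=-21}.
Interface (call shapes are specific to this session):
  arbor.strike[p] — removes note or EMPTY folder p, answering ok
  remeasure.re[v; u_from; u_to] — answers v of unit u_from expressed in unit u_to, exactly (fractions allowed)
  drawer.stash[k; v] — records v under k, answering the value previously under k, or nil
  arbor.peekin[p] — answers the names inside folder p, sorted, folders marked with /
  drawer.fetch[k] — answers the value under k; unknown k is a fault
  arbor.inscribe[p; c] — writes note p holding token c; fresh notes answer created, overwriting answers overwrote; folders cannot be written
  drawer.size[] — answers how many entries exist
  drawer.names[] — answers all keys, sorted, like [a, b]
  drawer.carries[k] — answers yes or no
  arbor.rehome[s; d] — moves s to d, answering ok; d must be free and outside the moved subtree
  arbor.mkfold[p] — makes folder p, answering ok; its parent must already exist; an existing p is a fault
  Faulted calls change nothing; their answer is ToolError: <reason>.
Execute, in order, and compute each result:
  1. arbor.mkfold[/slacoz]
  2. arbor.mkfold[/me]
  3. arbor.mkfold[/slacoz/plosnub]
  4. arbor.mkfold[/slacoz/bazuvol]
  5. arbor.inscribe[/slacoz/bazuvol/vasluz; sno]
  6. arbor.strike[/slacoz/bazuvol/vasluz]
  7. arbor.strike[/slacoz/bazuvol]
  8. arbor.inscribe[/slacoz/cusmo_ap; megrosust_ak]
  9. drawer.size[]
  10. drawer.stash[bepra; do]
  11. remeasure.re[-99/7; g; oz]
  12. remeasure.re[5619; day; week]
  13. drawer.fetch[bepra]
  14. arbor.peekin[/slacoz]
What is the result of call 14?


# 1. arbor.mkfold(p=/slacoz) -> ok
# 2. arbor.mkfold(p=/me) -> ok
# 3. arbor.mkfold(p=/slacoz/plosnub) -> ok
# 4. arbor.mkfold(p=/slacoz/bazuvol) -> ok
# 5. arbor.inscribe(p=/slacoz/bazuvol/vasluz, c=sno) -> created
# 6. arbor.strike(p=/slacoz/bazuvol/vasluz) -> ok
# 7. arbor.strike(p=/slacoz/bazuvol) -> ok
# 8. arbor.inscribe(p=/slacoz/cusmo_ap, c=megrosust_ak) -> created
# 9. drawer.size() -> 3
# 10. drawer.stash(k=bepra, v=do) -> 1718-06-29
# 11. remeasure.re(v=-99/7, u_from=g, u_to=oz) -> -14400000/28864969
# 12. remeasure.re(v=5619, u_from=day, u_to=week) -> 5619/7
# 13. drawer.fetch(k=bepra) -> do
# 14. arbor.peekin(p=/slacoz) -> [cusmo_ap, plosnub/]

Answer: [cusmo_ap, plosnub/]
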